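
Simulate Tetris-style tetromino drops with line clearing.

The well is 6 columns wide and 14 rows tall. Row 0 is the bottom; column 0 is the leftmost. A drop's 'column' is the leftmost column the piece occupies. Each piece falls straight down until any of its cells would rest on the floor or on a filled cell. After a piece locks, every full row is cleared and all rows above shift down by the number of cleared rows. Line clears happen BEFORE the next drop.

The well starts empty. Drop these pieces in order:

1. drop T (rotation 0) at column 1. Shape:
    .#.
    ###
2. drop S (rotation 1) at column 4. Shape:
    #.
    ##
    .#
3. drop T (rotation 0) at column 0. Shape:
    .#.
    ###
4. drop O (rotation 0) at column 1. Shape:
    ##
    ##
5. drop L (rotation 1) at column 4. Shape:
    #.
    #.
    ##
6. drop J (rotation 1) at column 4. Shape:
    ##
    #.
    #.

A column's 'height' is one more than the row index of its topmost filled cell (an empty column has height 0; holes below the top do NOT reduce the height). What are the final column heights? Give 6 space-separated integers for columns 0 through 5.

Drop 1: T rot0 at col 1 lands with bottom-row=0; cleared 0 line(s) (total 0); column heights now [0 1 2 1 0 0], max=2
Drop 2: S rot1 at col 4 lands with bottom-row=0; cleared 0 line(s) (total 0); column heights now [0 1 2 1 3 2], max=3
Drop 3: T rot0 at col 0 lands with bottom-row=2; cleared 0 line(s) (total 0); column heights now [3 4 3 1 3 2], max=4
Drop 4: O rot0 at col 1 lands with bottom-row=4; cleared 0 line(s) (total 0); column heights now [3 6 6 1 3 2], max=6
Drop 5: L rot1 at col 4 lands with bottom-row=3; cleared 0 line(s) (total 0); column heights now [3 6 6 1 6 4], max=6
Drop 6: J rot1 at col 4 lands with bottom-row=6; cleared 0 line(s) (total 0); column heights now [3 6 6 1 9 9], max=9

Answer: 3 6 6 1 9 9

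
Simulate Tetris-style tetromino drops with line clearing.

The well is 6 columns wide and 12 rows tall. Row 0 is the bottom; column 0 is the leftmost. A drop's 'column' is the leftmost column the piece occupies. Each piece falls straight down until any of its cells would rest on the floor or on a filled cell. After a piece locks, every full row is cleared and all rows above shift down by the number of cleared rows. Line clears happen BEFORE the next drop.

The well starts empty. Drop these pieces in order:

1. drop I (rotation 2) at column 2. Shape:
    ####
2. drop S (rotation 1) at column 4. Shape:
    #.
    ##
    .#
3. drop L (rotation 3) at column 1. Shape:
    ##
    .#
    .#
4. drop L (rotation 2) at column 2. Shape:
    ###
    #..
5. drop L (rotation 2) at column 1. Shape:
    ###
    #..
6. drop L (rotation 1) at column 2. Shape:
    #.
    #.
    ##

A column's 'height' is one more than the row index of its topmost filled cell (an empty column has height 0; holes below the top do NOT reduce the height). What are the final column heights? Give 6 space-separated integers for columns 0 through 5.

Answer: 0 7 10 8 6 3

Derivation:
Drop 1: I rot2 at col 2 lands with bottom-row=0; cleared 0 line(s) (total 0); column heights now [0 0 1 1 1 1], max=1
Drop 2: S rot1 at col 4 lands with bottom-row=1; cleared 0 line(s) (total 0); column heights now [0 0 1 1 4 3], max=4
Drop 3: L rot3 at col 1 lands with bottom-row=1; cleared 0 line(s) (total 0); column heights now [0 4 4 1 4 3], max=4
Drop 4: L rot2 at col 2 lands with bottom-row=4; cleared 0 line(s) (total 0); column heights now [0 4 6 6 6 3], max=6
Drop 5: L rot2 at col 1 lands with bottom-row=5; cleared 0 line(s) (total 0); column heights now [0 7 7 7 6 3], max=7
Drop 6: L rot1 at col 2 lands with bottom-row=7; cleared 0 line(s) (total 0); column heights now [0 7 10 8 6 3], max=10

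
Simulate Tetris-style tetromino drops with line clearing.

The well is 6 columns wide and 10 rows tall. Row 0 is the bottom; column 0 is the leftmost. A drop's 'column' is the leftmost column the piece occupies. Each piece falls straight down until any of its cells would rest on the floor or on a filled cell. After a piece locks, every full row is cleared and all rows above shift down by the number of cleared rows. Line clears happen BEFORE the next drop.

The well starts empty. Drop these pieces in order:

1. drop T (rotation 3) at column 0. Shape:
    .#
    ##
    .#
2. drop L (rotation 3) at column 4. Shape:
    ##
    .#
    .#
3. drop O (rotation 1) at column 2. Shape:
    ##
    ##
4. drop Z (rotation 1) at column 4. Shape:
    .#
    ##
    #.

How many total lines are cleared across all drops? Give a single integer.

Answer: 0

Derivation:
Drop 1: T rot3 at col 0 lands with bottom-row=0; cleared 0 line(s) (total 0); column heights now [2 3 0 0 0 0], max=3
Drop 2: L rot3 at col 4 lands with bottom-row=0; cleared 0 line(s) (total 0); column heights now [2 3 0 0 3 3], max=3
Drop 3: O rot1 at col 2 lands with bottom-row=0; cleared 0 line(s) (total 0); column heights now [2 3 2 2 3 3], max=3
Drop 4: Z rot1 at col 4 lands with bottom-row=3; cleared 0 line(s) (total 0); column heights now [2 3 2 2 5 6], max=6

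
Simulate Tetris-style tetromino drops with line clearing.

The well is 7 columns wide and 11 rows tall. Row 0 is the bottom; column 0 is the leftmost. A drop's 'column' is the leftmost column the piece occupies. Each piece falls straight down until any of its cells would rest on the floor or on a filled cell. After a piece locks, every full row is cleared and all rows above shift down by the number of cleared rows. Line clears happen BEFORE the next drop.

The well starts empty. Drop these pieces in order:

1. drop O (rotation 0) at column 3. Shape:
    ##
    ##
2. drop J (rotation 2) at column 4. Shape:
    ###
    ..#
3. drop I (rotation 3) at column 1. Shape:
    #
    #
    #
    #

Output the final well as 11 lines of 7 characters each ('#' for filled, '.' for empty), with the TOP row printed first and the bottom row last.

Answer: .......
.......
.......
.......
.......
.......
.......
.#.....
.#..###
.#.##.#
.#.##..

Derivation:
Drop 1: O rot0 at col 3 lands with bottom-row=0; cleared 0 line(s) (total 0); column heights now [0 0 0 2 2 0 0], max=2
Drop 2: J rot2 at col 4 lands with bottom-row=1; cleared 0 line(s) (total 0); column heights now [0 0 0 2 3 3 3], max=3
Drop 3: I rot3 at col 1 lands with bottom-row=0; cleared 0 line(s) (total 0); column heights now [0 4 0 2 3 3 3], max=4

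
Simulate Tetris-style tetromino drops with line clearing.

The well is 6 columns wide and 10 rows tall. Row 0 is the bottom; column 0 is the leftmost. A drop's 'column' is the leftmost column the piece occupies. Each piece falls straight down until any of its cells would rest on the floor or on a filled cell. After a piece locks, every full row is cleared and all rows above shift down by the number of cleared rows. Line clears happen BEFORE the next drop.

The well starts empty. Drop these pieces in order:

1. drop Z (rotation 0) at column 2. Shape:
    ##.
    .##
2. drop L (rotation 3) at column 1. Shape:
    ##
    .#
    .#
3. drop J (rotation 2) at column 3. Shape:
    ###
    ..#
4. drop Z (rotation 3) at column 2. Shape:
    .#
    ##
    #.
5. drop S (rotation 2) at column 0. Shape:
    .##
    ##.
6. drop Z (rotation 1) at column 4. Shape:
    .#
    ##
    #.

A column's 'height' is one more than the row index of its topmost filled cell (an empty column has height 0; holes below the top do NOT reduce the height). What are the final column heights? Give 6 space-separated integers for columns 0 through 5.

Answer: 7 8 8 8 5 6

Derivation:
Drop 1: Z rot0 at col 2 lands with bottom-row=0; cleared 0 line(s) (total 0); column heights now [0 0 2 2 1 0], max=2
Drop 2: L rot3 at col 1 lands with bottom-row=2; cleared 0 line(s) (total 0); column heights now [0 5 5 2 1 0], max=5
Drop 3: J rot2 at col 3 lands with bottom-row=1; cleared 0 line(s) (total 0); column heights now [0 5 5 3 3 3], max=5
Drop 4: Z rot3 at col 2 lands with bottom-row=5; cleared 0 line(s) (total 0); column heights now [0 5 7 8 3 3], max=8
Drop 5: S rot2 at col 0 lands with bottom-row=6; cleared 0 line(s) (total 0); column heights now [7 8 8 8 3 3], max=8
Drop 6: Z rot1 at col 4 lands with bottom-row=3; cleared 0 line(s) (total 0); column heights now [7 8 8 8 5 6], max=8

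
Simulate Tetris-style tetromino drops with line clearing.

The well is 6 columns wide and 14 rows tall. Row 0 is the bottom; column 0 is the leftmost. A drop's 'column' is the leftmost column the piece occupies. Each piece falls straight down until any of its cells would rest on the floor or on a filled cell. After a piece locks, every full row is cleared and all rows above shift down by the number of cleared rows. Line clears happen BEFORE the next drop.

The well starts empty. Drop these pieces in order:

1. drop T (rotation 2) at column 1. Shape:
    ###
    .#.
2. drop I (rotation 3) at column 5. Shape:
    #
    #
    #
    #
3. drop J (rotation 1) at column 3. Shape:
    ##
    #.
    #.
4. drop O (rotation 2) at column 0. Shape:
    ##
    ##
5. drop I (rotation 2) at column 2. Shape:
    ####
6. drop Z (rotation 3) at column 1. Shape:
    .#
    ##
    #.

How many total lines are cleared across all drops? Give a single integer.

Drop 1: T rot2 at col 1 lands with bottom-row=0; cleared 0 line(s) (total 0); column heights now [0 2 2 2 0 0], max=2
Drop 2: I rot3 at col 5 lands with bottom-row=0; cleared 0 line(s) (total 0); column heights now [0 2 2 2 0 4], max=4
Drop 3: J rot1 at col 3 lands with bottom-row=2; cleared 0 line(s) (total 0); column heights now [0 2 2 5 5 4], max=5
Drop 4: O rot2 at col 0 lands with bottom-row=2; cleared 0 line(s) (total 0); column heights now [4 4 2 5 5 4], max=5
Drop 5: I rot2 at col 2 lands with bottom-row=5; cleared 0 line(s) (total 0); column heights now [4 4 6 6 6 6], max=6
Drop 6: Z rot3 at col 1 lands with bottom-row=5; cleared 0 line(s) (total 0); column heights now [4 7 8 6 6 6], max=8

Answer: 0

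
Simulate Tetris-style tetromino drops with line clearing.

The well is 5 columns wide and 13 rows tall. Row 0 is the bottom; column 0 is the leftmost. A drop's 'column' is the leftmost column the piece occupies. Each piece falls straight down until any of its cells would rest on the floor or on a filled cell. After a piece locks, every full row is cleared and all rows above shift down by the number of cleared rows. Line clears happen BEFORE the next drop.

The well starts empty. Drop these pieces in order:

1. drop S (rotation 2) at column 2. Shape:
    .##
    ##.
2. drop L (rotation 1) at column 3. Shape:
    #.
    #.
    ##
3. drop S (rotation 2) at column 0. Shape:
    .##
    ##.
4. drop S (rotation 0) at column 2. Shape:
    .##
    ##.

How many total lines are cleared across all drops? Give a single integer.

Answer: 0

Derivation:
Drop 1: S rot2 at col 2 lands with bottom-row=0; cleared 0 line(s) (total 0); column heights now [0 0 1 2 2], max=2
Drop 2: L rot1 at col 3 lands with bottom-row=2; cleared 0 line(s) (total 0); column heights now [0 0 1 5 3], max=5
Drop 3: S rot2 at col 0 lands with bottom-row=0; cleared 0 line(s) (total 0); column heights now [1 2 2 5 3], max=5
Drop 4: S rot0 at col 2 lands with bottom-row=5; cleared 0 line(s) (total 0); column heights now [1 2 6 7 7], max=7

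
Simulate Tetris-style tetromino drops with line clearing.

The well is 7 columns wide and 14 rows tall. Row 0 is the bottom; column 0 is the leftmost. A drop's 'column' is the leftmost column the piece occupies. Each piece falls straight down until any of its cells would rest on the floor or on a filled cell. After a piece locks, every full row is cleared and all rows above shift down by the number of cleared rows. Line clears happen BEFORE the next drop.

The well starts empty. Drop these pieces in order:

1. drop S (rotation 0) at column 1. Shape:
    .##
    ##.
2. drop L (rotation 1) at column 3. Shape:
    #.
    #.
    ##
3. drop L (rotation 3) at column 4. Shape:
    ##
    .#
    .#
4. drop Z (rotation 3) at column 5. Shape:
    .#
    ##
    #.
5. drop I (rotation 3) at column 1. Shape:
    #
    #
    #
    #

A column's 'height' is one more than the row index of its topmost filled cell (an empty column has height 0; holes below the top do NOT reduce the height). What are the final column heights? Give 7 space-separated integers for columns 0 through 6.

Drop 1: S rot0 at col 1 lands with bottom-row=0; cleared 0 line(s) (total 0); column heights now [0 1 2 2 0 0 0], max=2
Drop 2: L rot1 at col 3 lands with bottom-row=2; cleared 0 line(s) (total 0); column heights now [0 1 2 5 3 0 0], max=5
Drop 3: L rot3 at col 4 lands with bottom-row=1; cleared 0 line(s) (total 0); column heights now [0 1 2 5 4 4 0], max=5
Drop 4: Z rot3 at col 5 lands with bottom-row=4; cleared 0 line(s) (total 0); column heights now [0 1 2 5 4 6 7], max=7
Drop 5: I rot3 at col 1 lands with bottom-row=1; cleared 0 line(s) (total 0); column heights now [0 5 2 5 4 6 7], max=7

Answer: 0 5 2 5 4 6 7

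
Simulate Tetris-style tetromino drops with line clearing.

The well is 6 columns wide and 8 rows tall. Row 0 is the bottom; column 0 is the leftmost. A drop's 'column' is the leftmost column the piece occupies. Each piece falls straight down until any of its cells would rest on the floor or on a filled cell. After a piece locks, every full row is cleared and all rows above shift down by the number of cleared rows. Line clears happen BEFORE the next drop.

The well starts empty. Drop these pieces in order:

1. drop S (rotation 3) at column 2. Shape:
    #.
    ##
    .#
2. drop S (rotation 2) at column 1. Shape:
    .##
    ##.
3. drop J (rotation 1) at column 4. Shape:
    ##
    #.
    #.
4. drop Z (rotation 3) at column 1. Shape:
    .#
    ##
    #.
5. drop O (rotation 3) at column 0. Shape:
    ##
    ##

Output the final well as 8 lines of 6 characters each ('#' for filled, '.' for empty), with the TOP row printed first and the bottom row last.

Drop 1: S rot3 at col 2 lands with bottom-row=0; cleared 0 line(s) (total 0); column heights now [0 0 3 2 0 0], max=3
Drop 2: S rot2 at col 1 lands with bottom-row=3; cleared 0 line(s) (total 0); column heights now [0 4 5 5 0 0], max=5
Drop 3: J rot1 at col 4 lands with bottom-row=0; cleared 0 line(s) (total 0); column heights now [0 4 5 5 3 3], max=5
Drop 4: Z rot3 at col 1 lands with bottom-row=4; cleared 0 line(s) (total 0); column heights now [0 6 7 5 3 3], max=7
Drop 5: O rot3 at col 0 lands with bottom-row=6; cleared 0 line(s) (total 0); column heights now [8 8 7 5 3 3], max=8

Answer: ##....
###...
.##...
.###..
.##...
..#.##
..###.
...##.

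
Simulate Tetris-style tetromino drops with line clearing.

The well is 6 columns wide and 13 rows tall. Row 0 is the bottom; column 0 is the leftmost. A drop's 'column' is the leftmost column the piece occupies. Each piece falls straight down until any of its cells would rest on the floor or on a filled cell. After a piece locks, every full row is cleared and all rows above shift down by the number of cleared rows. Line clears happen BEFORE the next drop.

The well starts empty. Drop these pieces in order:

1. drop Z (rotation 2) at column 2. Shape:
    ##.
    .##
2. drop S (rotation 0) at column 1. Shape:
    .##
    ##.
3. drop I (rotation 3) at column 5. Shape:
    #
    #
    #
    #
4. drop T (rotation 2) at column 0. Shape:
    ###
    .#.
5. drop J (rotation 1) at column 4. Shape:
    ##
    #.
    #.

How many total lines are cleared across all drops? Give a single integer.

Answer: 0

Derivation:
Drop 1: Z rot2 at col 2 lands with bottom-row=0; cleared 0 line(s) (total 0); column heights now [0 0 2 2 1 0], max=2
Drop 2: S rot0 at col 1 lands with bottom-row=2; cleared 0 line(s) (total 0); column heights now [0 3 4 4 1 0], max=4
Drop 3: I rot3 at col 5 lands with bottom-row=0; cleared 0 line(s) (total 0); column heights now [0 3 4 4 1 4], max=4
Drop 4: T rot2 at col 0 lands with bottom-row=3; cleared 0 line(s) (total 0); column heights now [5 5 5 4 1 4], max=5
Drop 5: J rot1 at col 4 lands with bottom-row=2; cleared 0 line(s) (total 0); column heights now [5 5 5 4 5 5], max=5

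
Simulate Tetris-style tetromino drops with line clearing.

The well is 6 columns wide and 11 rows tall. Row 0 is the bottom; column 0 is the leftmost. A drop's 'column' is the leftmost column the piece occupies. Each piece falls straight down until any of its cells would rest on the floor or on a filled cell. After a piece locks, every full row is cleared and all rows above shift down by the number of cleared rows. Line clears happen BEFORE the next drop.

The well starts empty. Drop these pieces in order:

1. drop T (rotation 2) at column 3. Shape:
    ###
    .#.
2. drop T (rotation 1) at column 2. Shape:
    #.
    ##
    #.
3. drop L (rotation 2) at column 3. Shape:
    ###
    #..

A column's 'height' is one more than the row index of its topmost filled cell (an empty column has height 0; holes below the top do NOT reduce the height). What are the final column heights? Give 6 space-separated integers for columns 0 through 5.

Answer: 0 0 4 5 5 5

Derivation:
Drop 1: T rot2 at col 3 lands with bottom-row=0; cleared 0 line(s) (total 0); column heights now [0 0 0 2 2 2], max=2
Drop 2: T rot1 at col 2 lands with bottom-row=1; cleared 0 line(s) (total 0); column heights now [0 0 4 3 2 2], max=4
Drop 3: L rot2 at col 3 lands with bottom-row=3; cleared 0 line(s) (total 0); column heights now [0 0 4 5 5 5], max=5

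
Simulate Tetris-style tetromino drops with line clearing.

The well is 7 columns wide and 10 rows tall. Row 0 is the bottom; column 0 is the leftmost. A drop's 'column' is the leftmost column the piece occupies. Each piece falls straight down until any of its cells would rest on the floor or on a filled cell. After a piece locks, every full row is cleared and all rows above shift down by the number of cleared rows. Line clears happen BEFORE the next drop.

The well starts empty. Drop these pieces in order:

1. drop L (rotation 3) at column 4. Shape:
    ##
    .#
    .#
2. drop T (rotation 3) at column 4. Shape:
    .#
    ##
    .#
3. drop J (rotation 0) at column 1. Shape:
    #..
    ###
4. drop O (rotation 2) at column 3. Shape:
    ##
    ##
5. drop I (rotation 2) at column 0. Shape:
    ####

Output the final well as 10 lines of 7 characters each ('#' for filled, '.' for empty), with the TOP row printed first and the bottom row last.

Drop 1: L rot3 at col 4 lands with bottom-row=0; cleared 0 line(s) (total 0); column heights now [0 0 0 0 3 3 0], max=3
Drop 2: T rot3 at col 4 lands with bottom-row=3; cleared 0 line(s) (total 0); column heights now [0 0 0 0 5 6 0], max=6
Drop 3: J rot0 at col 1 lands with bottom-row=0; cleared 0 line(s) (total 0); column heights now [0 2 1 1 5 6 0], max=6
Drop 4: O rot2 at col 3 lands with bottom-row=5; cleared 0 line(s) (total 0); column heights now [0 2 1 7 7 6 0], max=7
Drop 5: I rot2 at col 0 lands with bottom-row=7; cleared 0 line(s) (total 0); column heights now [8 8 8 8 7 6 0], max=8

Answer: .......
.......
####...
...##..
...###.
....##.
.....#.
....##.
.#...#.
.###.#.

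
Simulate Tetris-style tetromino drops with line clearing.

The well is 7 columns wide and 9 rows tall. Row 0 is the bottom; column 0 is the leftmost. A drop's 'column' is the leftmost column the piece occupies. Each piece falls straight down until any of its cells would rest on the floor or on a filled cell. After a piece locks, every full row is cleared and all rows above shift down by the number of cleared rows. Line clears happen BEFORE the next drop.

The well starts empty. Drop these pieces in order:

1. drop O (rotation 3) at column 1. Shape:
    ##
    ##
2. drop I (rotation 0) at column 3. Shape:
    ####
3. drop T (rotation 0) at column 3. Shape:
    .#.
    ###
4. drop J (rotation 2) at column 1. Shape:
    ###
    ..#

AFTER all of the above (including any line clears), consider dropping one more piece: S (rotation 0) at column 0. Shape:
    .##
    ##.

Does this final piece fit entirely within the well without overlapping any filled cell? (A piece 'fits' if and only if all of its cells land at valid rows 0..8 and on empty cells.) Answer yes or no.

Answer: yes

Derivation:
Drop 1: O rot3 at col 1 lands with bottom-row=0; cleared 0 line(s) (total 0); column heights now [0 2 2 0 0 0 0], max=2
Drop 2: I rot0 at col 3 lands with bottom-row=0; cleared 0 line(s) (total 0); column heights now [0 2 2 1 1 1 1], max=2
Drop 3: T rot0 at col 3 lands with bottom-row=1; cleared 0 line(s) (total 0); column heights now [0 2 2 2 3 2 1], max=3
Drop 4: J rot2 at col 1 lands with bottom-row=2; cleared 0 line(s) (total 0); column heights now [0 4 4 4 3 2 1], max=4
Test piece S rot0 at col 0 (width 3): heights before test = [0 4 4 4 3 2 1]; fits = True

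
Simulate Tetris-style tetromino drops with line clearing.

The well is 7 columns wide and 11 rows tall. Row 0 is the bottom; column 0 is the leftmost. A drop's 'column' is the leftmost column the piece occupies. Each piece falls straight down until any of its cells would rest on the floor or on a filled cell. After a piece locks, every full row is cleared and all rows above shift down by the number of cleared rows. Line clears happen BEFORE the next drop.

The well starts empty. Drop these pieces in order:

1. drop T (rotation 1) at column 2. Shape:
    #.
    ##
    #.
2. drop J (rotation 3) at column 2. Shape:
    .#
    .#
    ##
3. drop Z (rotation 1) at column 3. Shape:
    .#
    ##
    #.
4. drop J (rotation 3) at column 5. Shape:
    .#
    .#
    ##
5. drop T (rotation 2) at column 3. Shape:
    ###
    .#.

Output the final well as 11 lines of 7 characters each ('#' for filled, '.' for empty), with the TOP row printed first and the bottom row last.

Drop 1: T rot1 at col 2 lands with bottom-row=0; cleared 0 line(s) (total 0); column heights now [0 0 3 2 0 0 0], max=3
Drop 2: J rot3 at col 2 lands with bottom-row=3; cleared 0 line(s) (total 0); column heights now [0 0 4 6 0 0 0], max=6
Drop 3: Z rot1 at col 3 lands with bottom-row=6; cleared 0 line(s) (total 0); column heights now [0 0 4 8 9 0 0], max=9
Drop 4: J rot3 at col 5 lands with bottom-row=0; cleared 0 line(s) (total 0); column heights now [0 0 4 8 9 1 3], max=9
Drop 5: T rot2 at col 3 lands with bottom-row=9; cleared 0 line(s) (total 0); column heights now [0 0 4 11 11 11 3], max=11

Answer: ...###.
....#..
....#..
...##..
...#...
...#...
...#...
..##...
..#...#
..##..#
..#..##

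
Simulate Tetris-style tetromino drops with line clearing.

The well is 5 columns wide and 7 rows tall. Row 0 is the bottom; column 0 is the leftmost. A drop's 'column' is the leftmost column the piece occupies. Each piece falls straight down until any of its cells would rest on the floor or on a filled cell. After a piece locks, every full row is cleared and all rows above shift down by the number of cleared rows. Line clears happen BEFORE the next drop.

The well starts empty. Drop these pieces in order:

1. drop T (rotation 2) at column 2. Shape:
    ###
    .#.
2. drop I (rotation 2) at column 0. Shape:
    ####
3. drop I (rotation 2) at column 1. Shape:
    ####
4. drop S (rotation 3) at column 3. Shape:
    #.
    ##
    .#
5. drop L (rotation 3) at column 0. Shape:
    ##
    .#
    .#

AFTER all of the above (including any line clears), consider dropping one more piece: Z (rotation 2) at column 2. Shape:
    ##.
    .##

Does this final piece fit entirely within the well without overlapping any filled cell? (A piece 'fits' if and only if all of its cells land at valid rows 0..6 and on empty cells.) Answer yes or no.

Drop 1: T rot2 at col 2 lands with bottom-row=0; cleared 0 line(s) (total 0); column heights now [0 0 2 2 2], max=2
Drop 2: I rot2 at col 0 lands with bottom-row=2; cleared 0 line(s) (total 0); column heights now [3 3 3 3 2], max=3
Drop 3: I rot2 at col 1 lands with bottom-row=3; cleared 0 line(s) (total 0); column heights now [3 4 4 4 4], max=4
Drop 4: S rot3 at col 3 lands with bottom-row=4; cleared 0 line(s) (total 0); column heights now [3 4 4 7 6], max=7
Drop 5: L rot3 at col 0 lands with bottom-row=4; cleared 0 line(s) (total 0); column heights now [7 7 4 7 6], max=7
Test piece Z rot2 at col 2 (width 3): heights before test = [7 7 4 7 6]; fits = False

Answer: no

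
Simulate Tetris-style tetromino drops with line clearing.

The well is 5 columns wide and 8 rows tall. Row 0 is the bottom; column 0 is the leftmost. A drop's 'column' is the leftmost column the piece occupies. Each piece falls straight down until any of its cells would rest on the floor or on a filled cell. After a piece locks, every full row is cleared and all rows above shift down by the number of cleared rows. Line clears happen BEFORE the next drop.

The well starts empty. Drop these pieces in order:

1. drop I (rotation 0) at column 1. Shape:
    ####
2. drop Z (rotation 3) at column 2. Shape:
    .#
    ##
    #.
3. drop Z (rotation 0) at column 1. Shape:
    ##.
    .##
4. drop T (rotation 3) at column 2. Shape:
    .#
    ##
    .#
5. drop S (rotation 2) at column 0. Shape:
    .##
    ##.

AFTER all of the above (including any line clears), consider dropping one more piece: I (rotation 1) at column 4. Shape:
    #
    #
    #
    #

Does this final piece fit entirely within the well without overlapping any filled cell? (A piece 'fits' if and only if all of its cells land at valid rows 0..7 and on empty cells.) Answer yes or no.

Answer: yes

Derivation:
Drop 1: I rot0 at col 1 lands with bottom-row=0; cleared 0 line(s) (total 0); column heights now [0 1 1 1 1], max=1
Drop 2: Z rot3 at col 2 lands with bottom-row=1; cleared 0 line(s) (total 0); column heights now [0 1 3 4 1], max=4
Drop 3: Z rot0 at col 1 lands with bottom-row=4; cleared 0 line(s) (total 0); column heights now [0 6 6 5 1], max=6
Drop 4: T rot3 at col 2 lands with bottom-row=5; cleared 0 line(s) (total 0); column heights now [0 6 7 8 1], max=8
Drop 5: S rot2 at col 0 lands with bottom-row=6; cleared 0 line(s) (total 0); column heights now [7 8 8 8 1], max=8
Test piece I rot1 at col 4 (width 1): heights before test = [7 8 8 8 1]; fits = True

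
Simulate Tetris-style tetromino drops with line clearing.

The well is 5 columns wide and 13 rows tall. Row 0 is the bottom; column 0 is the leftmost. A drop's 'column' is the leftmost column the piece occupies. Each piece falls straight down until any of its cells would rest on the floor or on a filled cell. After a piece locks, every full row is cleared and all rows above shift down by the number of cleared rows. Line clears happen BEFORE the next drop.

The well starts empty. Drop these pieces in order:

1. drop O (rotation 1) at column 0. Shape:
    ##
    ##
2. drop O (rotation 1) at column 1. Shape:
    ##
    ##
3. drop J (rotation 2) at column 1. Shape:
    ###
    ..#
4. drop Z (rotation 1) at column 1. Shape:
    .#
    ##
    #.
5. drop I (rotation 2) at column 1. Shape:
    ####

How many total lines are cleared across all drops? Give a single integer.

Drop 1: O rot1 at col 0 lands with bottom-row=0; cleared 0 line(s) (total 0); column heights now [2 2 0 0 0], max=2
Drop 2: O rot1 at col 1 lands with bottom-row=2; cleared 0 line(s) (total 0); column heights now [2 4 4 0 0], max=4
Drop 3: J rot2 at col 1 lands with bottom-row=3; cleared 0 line(s) (total 0); column heights now [2 5 5 5 0], max=5
Drop 4: Z rot1 at col 1 lands with bottom-row=5; cleared 0 line(s) (total 0); column heights now [2 7 8 5 0], max=8
Drop 5: I rot2 at col 1 lands with bottom-row=8; cleared 0 line(s) (total 0); column heights now [2 9 9 9 9], max=9

Answer: 0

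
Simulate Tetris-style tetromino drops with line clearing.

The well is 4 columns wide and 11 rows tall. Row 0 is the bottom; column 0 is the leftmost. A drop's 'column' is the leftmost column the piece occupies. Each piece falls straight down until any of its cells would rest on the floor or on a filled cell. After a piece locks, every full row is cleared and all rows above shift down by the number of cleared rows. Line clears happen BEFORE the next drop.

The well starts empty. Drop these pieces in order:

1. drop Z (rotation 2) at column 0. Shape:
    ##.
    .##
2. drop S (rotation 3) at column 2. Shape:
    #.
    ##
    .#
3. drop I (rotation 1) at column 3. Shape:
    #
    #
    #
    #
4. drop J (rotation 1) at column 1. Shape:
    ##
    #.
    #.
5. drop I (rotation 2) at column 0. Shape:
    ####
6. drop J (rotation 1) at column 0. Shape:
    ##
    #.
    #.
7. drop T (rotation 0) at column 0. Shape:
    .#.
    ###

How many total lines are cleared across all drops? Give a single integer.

Answer: 3

Derivation:
Drop 1: Z rot2 at col 0 lands with bottom-row=0; cleared 0 line(s) (total 0); column heights now [2 2 1 0], max=2
Drop 2: S rot3 at col 2 lands with bottom-row=0; cleared 1 line(s) (total 1); column heights now [0 1 2 1], max=2
Drop 3: I rot1 at col 3 lands with bottom-row=1; cleared 0 line(s) (total 1); column heights now [0 1 2 5], max=5
Drop 4: J rot1 at col 1 lands with bottom-row=1; cleared 0 line(s) (total 1); column heights now [0 4 4 5], max=5
Drop 5: I rot2 at col 0 lands with bottom-row=5; cleared 1 line(s) (total 2); column heights now [0 4 4 5], max=5
Drop 6: J rot1 at col 0 lands with bottom-row=2; cleared 1 line(s) (total 3); column heights now [4 4 2 4], max=4
Drop 7: T rot0 at col 0 lands with bottom-row=4; cleared 0 line(s) (total 3); column heights now [5 6 5 4], max=6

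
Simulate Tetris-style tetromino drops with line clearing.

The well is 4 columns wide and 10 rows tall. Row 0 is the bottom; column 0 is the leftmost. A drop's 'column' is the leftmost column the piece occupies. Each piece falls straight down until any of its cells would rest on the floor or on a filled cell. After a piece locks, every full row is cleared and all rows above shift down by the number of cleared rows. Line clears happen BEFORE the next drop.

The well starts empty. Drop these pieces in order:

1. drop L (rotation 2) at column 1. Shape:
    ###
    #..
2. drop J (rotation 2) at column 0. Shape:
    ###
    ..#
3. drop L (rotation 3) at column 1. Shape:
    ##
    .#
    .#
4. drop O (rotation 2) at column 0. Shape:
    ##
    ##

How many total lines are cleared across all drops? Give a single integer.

Drop 1: L rot2 at col 1 lands with bottom-row=0; cleared 0 line(s) (total 0); column heights now [0 2 2 2], max=2
Drop 2: J rot2 at col 0 lands with bottom-row=2; cleared 0 line(s) (total 0); column heights now [4 4 4 2], max=4
Drop 3: L rot3 at col 1 lands with bottom-row=4; cleared 0 line(s) (total 0); column heights now [4 7 7 2], max=7
Drop 4: O rot2 at col 0 lands with bottom-row=7; cleared 0 line(s) (total 0); column heights now [9 9 7 2], max=9

Answer: 0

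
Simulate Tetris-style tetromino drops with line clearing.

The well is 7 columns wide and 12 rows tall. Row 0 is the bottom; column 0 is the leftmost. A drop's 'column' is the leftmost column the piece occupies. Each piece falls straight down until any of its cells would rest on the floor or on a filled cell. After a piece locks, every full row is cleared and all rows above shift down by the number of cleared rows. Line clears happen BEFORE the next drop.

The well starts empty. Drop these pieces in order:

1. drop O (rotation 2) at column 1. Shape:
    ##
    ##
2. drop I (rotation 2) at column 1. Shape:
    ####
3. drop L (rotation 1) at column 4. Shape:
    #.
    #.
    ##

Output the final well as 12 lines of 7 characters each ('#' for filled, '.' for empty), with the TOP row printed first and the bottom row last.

Drop 1: O rot2 at col 1 lands with bottom-row=0; cleared 0 line(s) (total 0); column heights now [0 2 2 0 0 0 0], max=2
Drop 2: I rot2 at col 1 lands with bottom-row=2; cleared 0 line(s) (total 0); column heights now [0 3 3 3 3 0 0], max=3
Drop 3: L rot1 at col 4 lands with bottom-row=3; cleared 0 line(s) (total 0); column heights now [0 3 3 3 6 4 0], max=6

Answer: .......
.......
.......
.......
.......
.......
....#..
....#..
....##.
.####..
.##....
.##....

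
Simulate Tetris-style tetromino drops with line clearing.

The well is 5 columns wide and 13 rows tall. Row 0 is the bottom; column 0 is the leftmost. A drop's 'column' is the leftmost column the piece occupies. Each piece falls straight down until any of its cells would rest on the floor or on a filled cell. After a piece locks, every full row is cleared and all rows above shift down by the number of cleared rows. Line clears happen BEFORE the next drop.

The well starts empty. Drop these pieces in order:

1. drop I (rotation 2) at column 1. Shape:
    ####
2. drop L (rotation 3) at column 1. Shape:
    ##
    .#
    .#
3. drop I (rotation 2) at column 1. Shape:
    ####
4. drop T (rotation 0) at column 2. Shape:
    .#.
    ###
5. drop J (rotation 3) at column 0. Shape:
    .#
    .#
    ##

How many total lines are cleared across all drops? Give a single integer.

Drop 1: I rot2 at col 1 lands with bottom-row=0; cleared 0 line(s) (total 0); column heights now [0 1 1 1 1], max=1
Drop 2: L rot3 at col 1 lands with bottom-row=1; cleared 0 line(s) (total 0); column heights now [0 4 4 1 1], max=4
Drop 3: I rot2 at col 1 lands with bottom-row=4; cleared 0 line(s) (total 0); column heights now [0 5 5 5 5], max=5
Drop 4: T rot0 at col 2 lands with bottom-row=5; cleared 0 line(s) (total 0); column heights now [0 5 6 7 6], max=7
Drop 5: J rot3 at col 0 lands with bottom-row=5; cleared 1 line(s) (total 1); column heights now [0 7 5 6 5], max=7

Answer: 1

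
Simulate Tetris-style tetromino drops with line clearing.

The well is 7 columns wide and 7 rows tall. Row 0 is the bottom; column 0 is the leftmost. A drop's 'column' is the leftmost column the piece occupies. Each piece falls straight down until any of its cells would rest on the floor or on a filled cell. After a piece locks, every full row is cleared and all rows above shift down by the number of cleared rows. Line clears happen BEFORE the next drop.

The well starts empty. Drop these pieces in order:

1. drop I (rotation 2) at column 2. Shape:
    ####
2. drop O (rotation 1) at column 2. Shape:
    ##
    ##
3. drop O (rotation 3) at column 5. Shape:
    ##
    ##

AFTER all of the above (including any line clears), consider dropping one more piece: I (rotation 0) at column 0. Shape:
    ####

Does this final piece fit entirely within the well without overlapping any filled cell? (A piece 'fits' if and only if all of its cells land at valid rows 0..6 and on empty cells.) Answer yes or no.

Drop 1: I rot2 at col 2 lands with bottom-row=0; cleared 0 line(s) (total 0); column heights now [0 0 1 1 1 1 0], max=1
Drop 2: O rot1 at col 2 lands with bottom-row=1; cleared 0 line(s) (total 0); column heights now [0 0 3 3 1 1 0], max=3
Drop 3: O rot3 at col 5 lands with bottom-row=1; cleared 0 line(s) (total 0); column heights now [0 0 3 3 1 3 3], max=3
Test piece I rot0 at col 0 (width 4): heights before test = [0 0 3 3 1 3 3]; fits = True

Answer: yes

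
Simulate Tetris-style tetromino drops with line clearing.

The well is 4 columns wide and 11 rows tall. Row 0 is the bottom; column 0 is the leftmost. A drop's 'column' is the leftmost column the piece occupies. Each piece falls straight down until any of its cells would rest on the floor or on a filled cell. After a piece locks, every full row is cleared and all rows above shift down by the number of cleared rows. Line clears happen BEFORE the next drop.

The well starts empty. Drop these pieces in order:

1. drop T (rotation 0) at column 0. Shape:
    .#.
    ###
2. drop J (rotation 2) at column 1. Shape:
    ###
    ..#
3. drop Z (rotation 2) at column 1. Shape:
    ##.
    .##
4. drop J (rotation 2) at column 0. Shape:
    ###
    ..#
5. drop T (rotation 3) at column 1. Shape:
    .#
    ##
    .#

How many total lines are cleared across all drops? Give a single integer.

Answer: 0

Derivation:
Drop 1: T rot0 at col 0 lands with bottom-row=0; cleared 0 line(s) (total 0); column heights now [1 2 1 0], max=2
Drop 2: J rot2 at col 1 lands with bottom-row=1; cleared 0 line(s) (total 0); column heights now [1 3 3 3], max=3
Drop 3: Z rot2 at col 1 lands with bottom-row=3; cleared 0 line(s) (total 0); column heights now [1 5 5 4], max=5
Drop 4: J rot2 at col 0 lands with bottom-row=5; cleared 0 line(s) (total 0); column heights now [7 7 7 4], max=7
Drop 5: T rot3 at col 1 lands with bottom-row=7; cleared 0 line(s) (total 0); column heights now [7 9 10 4], max=10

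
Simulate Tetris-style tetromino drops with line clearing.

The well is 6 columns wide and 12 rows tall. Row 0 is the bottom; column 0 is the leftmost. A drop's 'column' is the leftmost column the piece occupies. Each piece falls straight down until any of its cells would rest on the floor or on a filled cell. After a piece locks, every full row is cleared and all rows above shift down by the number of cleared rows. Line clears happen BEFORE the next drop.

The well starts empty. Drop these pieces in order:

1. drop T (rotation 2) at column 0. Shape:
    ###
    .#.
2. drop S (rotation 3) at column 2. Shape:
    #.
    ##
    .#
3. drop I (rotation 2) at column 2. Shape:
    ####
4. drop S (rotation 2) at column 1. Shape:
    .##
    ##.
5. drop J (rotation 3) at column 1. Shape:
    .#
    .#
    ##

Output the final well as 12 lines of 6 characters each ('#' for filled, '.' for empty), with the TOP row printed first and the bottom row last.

Answer: ......
......
..#...
..#...
.##...
..##..
.##...
..####
..#...
..##..
####..
.#....

Derivation:
Drop 1: T rot2 at col 0 lands with bottom-row=0; cleared 0 line(s) (total 0); column heights now [2 2 2 0 0 0], max=2
Drop 2: S rot3 at col 2 lands with bottom-row=1; cleared 0 line(s) (total 0); column heights now [2 2 4 3 0 0], max=4
Drop 3: I rot2 at col 2 lands with bottom-row=4; cleared 0 line(s) (total 0); column heights now [2 2 5 5 5 5], max=5
Drop 4: S rot2 at col 1 lands with bottom-row=5; cleared 0 line(s) (total 0); column heights now [2 6 7 7 5 5], max=7
Drop 5: J rot3 at col 1 lands with bottom-row=7; cleared 0 line(s) (total 0); column heights now [2 8 10 7 5 5], max=10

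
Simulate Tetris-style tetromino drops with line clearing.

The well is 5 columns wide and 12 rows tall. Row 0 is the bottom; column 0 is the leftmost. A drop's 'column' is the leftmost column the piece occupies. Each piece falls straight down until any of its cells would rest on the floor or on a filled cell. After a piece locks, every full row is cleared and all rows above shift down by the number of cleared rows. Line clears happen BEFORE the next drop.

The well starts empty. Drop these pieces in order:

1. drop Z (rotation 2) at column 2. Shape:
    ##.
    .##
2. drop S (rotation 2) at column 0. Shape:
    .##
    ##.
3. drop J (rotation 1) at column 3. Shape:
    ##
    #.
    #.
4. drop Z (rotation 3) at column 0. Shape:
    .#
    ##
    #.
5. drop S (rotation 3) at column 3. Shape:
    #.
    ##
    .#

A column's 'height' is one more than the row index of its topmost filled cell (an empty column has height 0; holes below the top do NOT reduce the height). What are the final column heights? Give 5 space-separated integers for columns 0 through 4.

Answer: 4 5 3 8 7

Derivation:
Drop 1: Z rot2 at col 2 lands with bottom-row=0; cleared 0 line(s) (total 0); column heights now [0 0 2 2 1], max=2
Drop 2: S rot2 at col 0 lands with bottom-row=1; cleared 0 line(s) (total 0); column heights now [2 3 3 2 1], max=3
Drop 3: J rot1 at col 3 lands with bottom-row=2; cleared 0 line(s) (total 0); column heights now [2 3 3 5 5], max=5
Drop 4: Z rot3 at col 0 lands with bottom-row=2; cleared 0 line(s) (total 0); column heights now [4 5 3 5 5], max=5
Drop 5: S rot3 at col 3 lands with bottom-row=5; cleared 0 line(s) (total 0); column heights now [4 5 3 8 7], max=8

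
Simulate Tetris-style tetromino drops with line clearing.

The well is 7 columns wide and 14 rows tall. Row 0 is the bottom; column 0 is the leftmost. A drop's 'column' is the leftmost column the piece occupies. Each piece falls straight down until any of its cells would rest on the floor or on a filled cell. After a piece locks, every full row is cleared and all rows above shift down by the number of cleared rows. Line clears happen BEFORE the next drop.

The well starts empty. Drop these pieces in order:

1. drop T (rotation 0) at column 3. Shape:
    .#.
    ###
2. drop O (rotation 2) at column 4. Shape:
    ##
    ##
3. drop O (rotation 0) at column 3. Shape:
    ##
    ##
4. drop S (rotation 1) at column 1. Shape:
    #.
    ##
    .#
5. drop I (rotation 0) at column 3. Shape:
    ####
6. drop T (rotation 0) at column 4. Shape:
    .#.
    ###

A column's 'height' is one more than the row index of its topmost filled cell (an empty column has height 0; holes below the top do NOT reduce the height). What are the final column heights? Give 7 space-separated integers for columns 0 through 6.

Answer: 0 3 2 7 8 9 8

Derivation:
Drop 1: T rot0 at col 3 lands with bottom-row=0; cleared 0 line(s) (total 0); column heights now [0 0 0 1 2 1 0], max=2
Drop 2: O rot2 at col 4 lands with bottom-row=2; cleared 0 line(s) (total 0); column heights now [0 0 0 1 4 4 0], max=4
Drop 3: O rot0 at col 3 lands with bottom-row=4; cleared 0 line(s) (total 0); column heights now [0 0 0 6 6 4 0], max=6
Drop 4: S rot1 at col 1 lands with bottom-row=0; cleared 0 line(s) (total 0); column heights now [0 3 2 6 6 4 0], max=6
Drop 5: I rot0 at col 3 lands with bottom-row=6; cleared 0 line(s) (total 0); column heights now [0 3 2 7 7 7 7], max=7
Drop 6: T rot0 at col 4 lands with bottom-row=7; cleared 0 line(s) (total 0); column heights now [0 3 2 7 8 9 8], max=9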